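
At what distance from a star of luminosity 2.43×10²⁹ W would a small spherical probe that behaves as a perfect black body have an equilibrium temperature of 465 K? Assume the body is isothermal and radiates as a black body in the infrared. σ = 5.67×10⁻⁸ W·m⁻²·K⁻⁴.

d ≈ 1.35×10¹² m

For an isothermal black-emitting sphere, (1−a)S·πr² = σ·4πr²·T⁴ ⇒ S = 4σT⁴/(1−a).
S = 4·5.67×10⁻⁸·(465)⁴/1.00 = 10600 W/m².
Flux falls as S = L/(4πd²), so d = √(L/(4πS)) = √(2.43×10²⁹/(4π·10600)).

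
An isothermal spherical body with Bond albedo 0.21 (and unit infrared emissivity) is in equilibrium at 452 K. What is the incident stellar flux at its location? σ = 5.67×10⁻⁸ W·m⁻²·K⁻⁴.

(1−a)S·πr² = σ·4πr²·T⁴ ⇒ S = 4σT⁴/(1−a).
S = 4·5.67×10⁻⁸·4.174×10¹⁰/0.790.

S ≈ 12000 W/m²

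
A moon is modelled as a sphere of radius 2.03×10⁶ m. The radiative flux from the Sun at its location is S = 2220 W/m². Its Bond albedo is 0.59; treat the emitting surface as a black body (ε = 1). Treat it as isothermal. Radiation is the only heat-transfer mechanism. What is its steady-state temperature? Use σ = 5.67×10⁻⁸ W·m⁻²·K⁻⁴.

T ≈ 252 K

At equilibrium, absorbed power = emitted power.
Absorbing cross-section = πr² = 1.295×10¹³ m²; emitting surface = 4πr² = 5.178×10¹³ m² (ratio 4).
(1−a)S·A_cross = εσ·A_surf·T⁴  ⇒  T⁴ = (1−a)S/(4σ).
T⁴ = 0.410·2220/(4·5.67×10⁻⁸) = 4.013×10⁹ K⁴.
T = (4.013×10⁹)^(1/4).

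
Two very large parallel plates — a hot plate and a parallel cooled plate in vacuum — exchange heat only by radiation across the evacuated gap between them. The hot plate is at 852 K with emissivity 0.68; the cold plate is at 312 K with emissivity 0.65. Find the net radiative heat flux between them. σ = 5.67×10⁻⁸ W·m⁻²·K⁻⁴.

For two infinite grey parallel plates, q = σ(T₁⁴ − T₂⁴)/(1/ε₁ + 1/ε₂ − 1).
T₁⁴ − T₂⁴ = 5.269×10¹¹ − 9.476×10⁹ = 5.175×10¹¹ K⁴.
1/ε₁ + 1/ε₂ − 1 = 1.471 + 1.538 − 1 = 2.009.
q = 5.67×10⁻⁸ × 5.175×10¹¹ / 2.009.

q ≈ 14600 W/m²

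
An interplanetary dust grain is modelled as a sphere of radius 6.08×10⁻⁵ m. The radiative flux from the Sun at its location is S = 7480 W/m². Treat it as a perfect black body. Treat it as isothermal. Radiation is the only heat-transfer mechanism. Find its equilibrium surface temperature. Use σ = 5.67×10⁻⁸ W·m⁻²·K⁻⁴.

At equilibrium, absorbed power = emitted power.
Absorbing cross-section = πr² = 1.161×10⁻⁸ m²; emitting surface = 4πr² = 4.645×10⁻⁸ m² (ratio 4).
S·A_cross = εσ·A_surf·T⁴  ⇒  T⁴ = S/(4σ).
T⁴ = 1.00·7480/(4·5.67×10⁻⁸) = 3.298×10¹⁰ K⁴.
T = (3.298×10¹⁰)^(1/4).

T ≈ 426 K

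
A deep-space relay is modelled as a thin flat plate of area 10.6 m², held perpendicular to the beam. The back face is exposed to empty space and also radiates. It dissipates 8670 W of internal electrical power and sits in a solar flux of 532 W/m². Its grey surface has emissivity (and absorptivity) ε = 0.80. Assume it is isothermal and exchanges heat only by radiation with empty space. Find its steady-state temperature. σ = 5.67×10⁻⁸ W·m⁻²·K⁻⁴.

T ≈ 342 K

At steady state, absorbed solar power + internal power = radiated power.
Absorbed: α·S·A_cross = 0.80·532·10.60 = 4511 W (cross-section A).
Total input = 4511 + 8670 = 13180 W.
Radiated: εσ·A_surf·T⁴ with A_surf = 2A = 21.20 m².
T⁴ = 13180/(0.80·5.67×10⁻⁸·21.20) = 1.371×10¹⁰ K⁴.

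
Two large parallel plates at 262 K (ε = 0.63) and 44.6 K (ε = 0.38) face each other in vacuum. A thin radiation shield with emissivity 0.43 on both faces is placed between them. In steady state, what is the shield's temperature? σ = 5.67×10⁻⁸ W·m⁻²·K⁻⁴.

T_s ≈ 228 K

In steady state the net flux on the hot side equals that on the cold side.
σ(T₁⁴−T_s⁴)/D₁ = σ(T_s⁴−T₂⁴)/D₂, with D₁ = 1/ε₁+1/ε_s−1 = 2.913, D₂ = 1/ε_s+1/ε₂−1 = 3.957.
Solve for T_s⁴: T_s⁴ = (D₂·T₁⁴ + D₁·T₂⁴)/(D₁+D₂) = 2.716×10⁹ K⁴.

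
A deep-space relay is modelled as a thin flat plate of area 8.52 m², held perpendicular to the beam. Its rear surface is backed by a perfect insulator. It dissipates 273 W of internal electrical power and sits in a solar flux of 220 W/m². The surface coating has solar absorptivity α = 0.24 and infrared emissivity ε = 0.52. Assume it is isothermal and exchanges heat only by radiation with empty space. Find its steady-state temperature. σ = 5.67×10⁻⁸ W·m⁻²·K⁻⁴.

T ≈ 232 K

At steady state, absorbed solar power + internal power = radiated power.
Absorbed: α·S·A_cross = 0.24·220·8.520 = 449.9 W (cross-section A).
Total input = 449.9 + 273 = 722.9 W.
Radiated: εσ·A_surf·T⁴ with A_surf = A = 8.520 m².
T⁴ = 722.9/(0.52·5.67×10⁻⁸·8.520) = 2.878×10⁹ K⁴.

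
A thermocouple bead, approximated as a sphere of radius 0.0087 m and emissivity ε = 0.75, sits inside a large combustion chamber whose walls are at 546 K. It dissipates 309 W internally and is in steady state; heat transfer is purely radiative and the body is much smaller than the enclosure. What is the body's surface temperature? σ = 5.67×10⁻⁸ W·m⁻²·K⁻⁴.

T ≈ 1670 K

For a small grey body in a large enclosure, net radiated power = εσA(T⁴ − T_w⁴).
Steady state: P = εσA(T⁴ − T_w⁴) with A = 4πr² = 9.511×10⁻⁴ m².
T⁴ = P/(εσA) + T_w⁴ = 309/(0.75·5.67×10⁻⁸·9.511×10⁻⁴) + (546)⁴
    = 7.640×10¹² + 8.887×10¹⁰ = 7.728×10¹² K⁴.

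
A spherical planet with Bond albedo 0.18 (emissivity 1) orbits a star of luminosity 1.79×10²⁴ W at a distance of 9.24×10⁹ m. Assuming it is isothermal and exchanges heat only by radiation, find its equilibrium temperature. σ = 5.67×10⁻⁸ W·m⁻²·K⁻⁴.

First find the stellar flux at distance d: S = L/(4πd²) = 1.79×10²⁴/(4π·(9.24×10⁹)²) = 1668 W/m².
For an isothermal sphere, absorbed (1−a)S·πr² = emitted σ·4πr²·T⁴, so T⁴ = (1−a)S/(4σ).
T⁴ = 0.820·1668/(4·5.67×10⁻⁸) = 6.032×10⁹ K⁴.

T ≈ 279 K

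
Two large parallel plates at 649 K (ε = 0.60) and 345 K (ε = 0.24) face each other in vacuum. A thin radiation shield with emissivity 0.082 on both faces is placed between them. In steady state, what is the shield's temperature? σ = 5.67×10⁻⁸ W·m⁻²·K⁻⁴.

In steady state the net flux on the hot side equals that on the cold side.
σ(T₁⁴−T_s⁴)/D₁ = σ(T_s⁴−T₂⁴)/D₂, with D₁ = 1/ε₁+1/ε_s−1 = 12.86, D₂ = 1/ε_s+1/ε₂−1 = 15.36.
Solve for T_s⁴: T_s⁴ = (D₂·T₁⁴ + D₁·T₂⁴)/(D₁+D₂) = 1.030×10¹¹ K⁴.

T_s ≈ 567 K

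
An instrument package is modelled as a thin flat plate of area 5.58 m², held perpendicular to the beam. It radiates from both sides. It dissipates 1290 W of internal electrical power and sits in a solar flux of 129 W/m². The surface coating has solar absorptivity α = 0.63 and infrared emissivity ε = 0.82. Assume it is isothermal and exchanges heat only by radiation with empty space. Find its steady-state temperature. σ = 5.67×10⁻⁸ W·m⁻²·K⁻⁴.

T ≈ 241 K

At steady state, absorbed solar power + internal power = radiated power.
Absorbed: α·S·A_cross = 0.63·129·5.580 = 453.5 W (cross-section A).
Total input = 453.5 + 1290 = 1743 W.
Radiated: εσ·A_surf·T⁴ with A_surf = 2A = 11.16 m².
T⁴ = 1743/(0.82·5.67×10⁻⁸·11.16) = 3.360×10⁹ K⁴.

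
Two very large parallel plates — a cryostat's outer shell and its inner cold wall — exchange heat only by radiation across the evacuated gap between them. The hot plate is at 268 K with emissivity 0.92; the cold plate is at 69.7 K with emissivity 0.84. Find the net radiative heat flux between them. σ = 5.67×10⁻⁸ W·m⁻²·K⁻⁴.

For two infinite grey parallel plates, q = σ(T₁⁴ − T₂⁴)/(1/ε₁ + 1/ε₂ − 1).
T₁⁴ − T₂⁴ = 5.159×10⁹ − 2.360×10⁷ = 5.135×10⁹ K⁴.
1/ε₁ + 1/ε₂ − 1 = 1.087 + 1.190 − 1 = 1.277.
q = 5.67×10⁻⁸ × 5.135×10⁹ / 1.277.

q ≈ 228 W/m²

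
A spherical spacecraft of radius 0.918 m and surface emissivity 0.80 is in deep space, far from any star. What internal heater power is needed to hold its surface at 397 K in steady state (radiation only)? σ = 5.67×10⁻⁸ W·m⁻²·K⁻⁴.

P ≈ 11900 W

P = εσ·4πr²·T⁴.
4πr² = 10.59 m²; T⁴ = 2.484×10¹⁰ K⁴.
P = 0.80·5.67×10⁻⁸·10.59·2.484×10¹⁰.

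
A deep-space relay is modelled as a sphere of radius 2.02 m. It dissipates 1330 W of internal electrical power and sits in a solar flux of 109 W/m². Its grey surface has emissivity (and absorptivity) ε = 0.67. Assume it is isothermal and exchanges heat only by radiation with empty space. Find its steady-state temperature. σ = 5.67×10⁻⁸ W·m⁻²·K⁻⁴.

At steady state, absorbed solar power + internal power = radiated power.
Absorbed: α·S·A_cross = 0.67·109·12.82 = 936.2 W (cross-section πr²).
Total input = 936.2 + 1330 = 2266 W.
Radiated: εσ·A_surf·T⁴ with A_surf = 4πr² = 51.28 m².
T⁴ = 2266/(0.67·5.67×10⁻⁸·51.28) = 1.163×10⁹ K⁴.

T ≈ 185 K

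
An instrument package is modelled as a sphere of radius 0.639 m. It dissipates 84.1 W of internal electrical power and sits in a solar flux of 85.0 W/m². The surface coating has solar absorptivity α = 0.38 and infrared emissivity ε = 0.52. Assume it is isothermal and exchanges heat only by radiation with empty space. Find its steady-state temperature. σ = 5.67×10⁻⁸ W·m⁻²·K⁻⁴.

T ≈ 170 K

At steady state, absorbed solar power + internal power = radiated power.
Absorbed: α·S·A_cross = 0.38·85.0·1.283 = 41.43 W (cross-section πr²).
Total input = 41.43 + 84.1 = 125.5 W.
Radiated: εσ·A_surf·T⁴ with A_surf = 4πr² = 5.131 m².
T⁴ = 125.5/(0.52·5.67×10⁻⁸·5.131) = 8.298×10⁸ K⁴.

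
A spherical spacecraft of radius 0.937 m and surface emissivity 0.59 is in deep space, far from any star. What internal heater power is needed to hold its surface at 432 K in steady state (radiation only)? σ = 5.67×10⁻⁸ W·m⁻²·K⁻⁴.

P = εσ·4πr²·T⁴.
4πr² = 11.03 m²; T⁴ = 3.483×10¹⁰ K⁴.
P = 0.59·5.67×10⁻⁸·11.03·3.483×10¹⁰.

P ≈ 12900 W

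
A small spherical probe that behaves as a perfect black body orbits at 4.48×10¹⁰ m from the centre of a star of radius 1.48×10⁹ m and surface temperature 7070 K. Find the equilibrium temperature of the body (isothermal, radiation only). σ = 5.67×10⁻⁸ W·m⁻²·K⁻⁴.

T ≈ 909 K

The star's surface emits σT_*⁴; at distance d the flux is S = σT_*⁴(R_*/d)².
S = 5.67×10⁻⁸·(7070)⁴·(1.48×10⁹/4.48×10¹⁰)² = 1.546×10⁵ W/m².
For an isothermal sphere T⁴ = (1−a)S/(4σ) = 6.817×10¹¹ K⁴.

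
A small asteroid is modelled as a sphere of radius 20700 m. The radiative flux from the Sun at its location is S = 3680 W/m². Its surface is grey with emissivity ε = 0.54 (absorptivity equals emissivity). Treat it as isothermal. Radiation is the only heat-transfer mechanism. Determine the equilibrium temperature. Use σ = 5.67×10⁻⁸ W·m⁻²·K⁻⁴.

T ≈ 357 K

At equilibrium, absorbed power = emitted power.
Absorbing cross-section = πr² = 1.346×10⁹ m²; emitting surface = 4πr² = 5.385×10⁹ m² (ratio 4).
εS·A_cross = εσ·A_surf·T⁴  ⇒  T⁴ = S/(4σ)   (ε cancels).
T⁴ = 3680/(4·5.67×10⁻⁸) = 1.623×10¹⁰ K⁴.
T = (1.623×10¹⁰)^(1/4).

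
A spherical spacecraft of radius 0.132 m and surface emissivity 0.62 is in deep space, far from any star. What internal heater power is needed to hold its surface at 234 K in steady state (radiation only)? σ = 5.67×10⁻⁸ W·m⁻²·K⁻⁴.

P ≈ 23.1 W

P = εσ·4πr²·T⁴.
4πr² = 0.2190 m²; T⁴ = 2.998×10⁹ K⁴.
P = 0.62·5.67×10⁻⁸·0.2190·2.998×10⁹.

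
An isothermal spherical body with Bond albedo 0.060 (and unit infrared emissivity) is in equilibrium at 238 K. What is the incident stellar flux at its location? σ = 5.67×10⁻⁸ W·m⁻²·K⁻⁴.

S ≈ 774 W/m²

(1−a)S·πr² = σ·4πr²·T⁴ ⇒ S = 4σT⁴/(1−a).
S = 4·5.67×10⁻⁸·3.209×10⁹/0.940.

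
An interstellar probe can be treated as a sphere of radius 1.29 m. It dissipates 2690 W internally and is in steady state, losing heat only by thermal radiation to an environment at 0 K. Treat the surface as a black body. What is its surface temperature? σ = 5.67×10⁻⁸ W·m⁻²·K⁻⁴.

T ≈ 218 K

Steady state: internal power = radiated power, P = εσA T⁴.
Radiating area A = 4πr² = 20.91 m².
T⁴ = P/(εσA) = 2690/(1.0·5.67×10⁻⁸·20.91) = 2.269×10⁹ K⁴.
T = (2.269×10⁹)^(1/4).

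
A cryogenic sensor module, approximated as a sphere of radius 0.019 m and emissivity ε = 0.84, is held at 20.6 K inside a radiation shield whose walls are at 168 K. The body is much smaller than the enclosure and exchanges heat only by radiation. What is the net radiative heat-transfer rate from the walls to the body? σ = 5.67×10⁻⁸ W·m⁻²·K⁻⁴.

P_net ≈ 0.172 W

For a small grey body in a large enclosure: P_net = εσA(T_body⁴ − T_wall⁴).
A = 4πr² = 0.004536 m²; T_body⁴ − T_wall⁴ = 1.801×10⁵ − 7.966×10⁸ = -7.964×10⁸ K⁴.
|P_net| = 0.84·5.67×10⁻⁸·0.004536·7.964×10⁸.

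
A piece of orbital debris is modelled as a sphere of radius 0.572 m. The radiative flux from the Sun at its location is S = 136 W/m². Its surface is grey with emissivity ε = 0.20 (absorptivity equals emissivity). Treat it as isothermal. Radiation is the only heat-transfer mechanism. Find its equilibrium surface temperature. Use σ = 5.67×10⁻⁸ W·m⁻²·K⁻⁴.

At equilibrium, absorbed power = emitted power.
Absorbing cross-section = πr² = 1.028 m²; emitting surface = 4πr² = 4.112 m² (ratio 4).
εS·A_cross = εσ·A_surf·T⁴  ⇒  T⁴ = S/(4σ)   (ε cancels).
T⁴ = 136/(4·5.67×10⁻⁸) = 5.996×10⁸ K⁴.
T = (5.996×10⁸)^(1/4).

T ≈ 156 K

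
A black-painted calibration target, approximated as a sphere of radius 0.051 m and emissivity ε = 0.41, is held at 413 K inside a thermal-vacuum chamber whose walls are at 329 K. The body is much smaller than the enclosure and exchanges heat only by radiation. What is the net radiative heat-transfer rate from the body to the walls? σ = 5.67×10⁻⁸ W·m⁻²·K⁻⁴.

For a small grey body in a large enclosure: P_net = εσA(T_body⁴ − T_wall⁴).
A = 4πr² = 0.03269 m²; T_body⁴ − T_wall⁴ = 2.909×10¹⁰ − 1.172×10¹⁰ = 1.738×10¹⁰ K⁴.
|P_net| = 0.41·5.67×10⁻⁸·0.03269·1.738×10¹⁰.

P_net ≈ 13.2 W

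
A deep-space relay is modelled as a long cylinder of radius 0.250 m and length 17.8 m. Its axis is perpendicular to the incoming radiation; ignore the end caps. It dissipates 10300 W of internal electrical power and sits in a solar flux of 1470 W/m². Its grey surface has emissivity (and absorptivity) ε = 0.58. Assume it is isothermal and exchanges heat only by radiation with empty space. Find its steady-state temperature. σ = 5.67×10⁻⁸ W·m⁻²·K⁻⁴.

T ≈ 373 K

At steady state, absorbed solar power + internal power = radiated power.
Absorbed: α·S·A_cross = 0.58·1470·8.900 = 7588 W (cross-section 2rL).
Total input = 7588 + 10300 = 17890 W.
Radiated: εσ·A_surf·T⁴ with A_surf = 2πrL = 27.96 m².
T⁴ = 17890/(0.58·5.67×10⁻⁸·27.96) = 1.945×10¹⁰ K⁴.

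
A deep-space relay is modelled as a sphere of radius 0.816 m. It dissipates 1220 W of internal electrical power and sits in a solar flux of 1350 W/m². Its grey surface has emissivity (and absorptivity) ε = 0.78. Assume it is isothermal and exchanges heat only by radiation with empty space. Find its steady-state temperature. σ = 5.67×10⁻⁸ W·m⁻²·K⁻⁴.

T ≈ 310 K

At steady state, absorbed solar power + internal power = radiated power.
Absorbed: α·S·A_cross = 0.78·1350·2.092 = 2203 W (cross-section πr²).
Total input = 2203 + 1220 = 3423 W.
Radiated: εσ·A_surf·T⁴ with A_surf = 4πr² = 8.367 m².
T⁴ = 3423/(0.78·5.67×10⁻⁸·8.367) = 9.249×10⁹ K⁴.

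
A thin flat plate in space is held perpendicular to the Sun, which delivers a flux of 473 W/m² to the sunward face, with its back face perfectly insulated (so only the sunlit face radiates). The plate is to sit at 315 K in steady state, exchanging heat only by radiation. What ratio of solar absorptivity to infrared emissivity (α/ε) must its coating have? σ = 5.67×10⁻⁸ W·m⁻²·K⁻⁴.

Balance: αS·A = εσ·1A·T⁴ ⇒ α/ε = σT⁴/S.
α/ε = 5.67×10⁻⁸·(315)⁴/473 = 5.67×10⁻⁸·9.846×10⁹/473.

α/ε ≈ 1.18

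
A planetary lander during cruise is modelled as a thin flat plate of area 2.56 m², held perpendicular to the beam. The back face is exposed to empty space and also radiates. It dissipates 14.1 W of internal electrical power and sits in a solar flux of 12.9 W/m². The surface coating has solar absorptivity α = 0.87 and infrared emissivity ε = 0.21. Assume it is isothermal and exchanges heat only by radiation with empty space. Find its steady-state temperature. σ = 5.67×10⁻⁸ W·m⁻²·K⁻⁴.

At steady state, absorbed solar power + internal power = radiated power.
Absorbed: α·S·A_cross = 0.87·12.9·2.560 = 28.73 W (cross-section A).
Total input = 28.73 + 14.1 = 42.83 W.
Radiated: εσ·A_surf·T⁴ with A_surf = 2A = 5.120 m².
T⁴ = 42.83/(0.21·5.67×10⁻⁸·5.120) = 7.026×10⁸ K⁴.

T ≈ 163 K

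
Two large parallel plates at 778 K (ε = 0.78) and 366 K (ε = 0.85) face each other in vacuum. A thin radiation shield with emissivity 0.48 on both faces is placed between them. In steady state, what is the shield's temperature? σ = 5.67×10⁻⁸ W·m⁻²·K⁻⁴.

In steady state the net flux on the hot side equals that on the cold side.
σ(T₁⁴−T_s⁴)/D₁ = σ(T_s⁴−T₂⁴)/D₂, with D₁ = 1/ε₁+1/ε_s−1 = 2.365, D₂ = 1/ε_s+1/ε₂−1 = 2.260.
Solve for T_s⁴: T_s⁴ = (D₂·T₁⁴ + D₁·T₂⁴)/(D₁+D₂) = 1.882×10¹¹ K⁴.

T_s ≈ 659 K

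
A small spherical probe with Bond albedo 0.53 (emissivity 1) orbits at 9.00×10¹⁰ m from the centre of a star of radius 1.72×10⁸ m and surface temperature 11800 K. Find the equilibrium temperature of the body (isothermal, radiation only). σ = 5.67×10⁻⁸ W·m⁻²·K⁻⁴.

The star's surface emits σT_*⁴; at distance d the flux is S = σT_*⁴(R_*/d)².
S = 5.67×10⁻⁸·(11800)⁴·(1.72×10⁸/9.00×10¹⁰)² = 4015 W/m².
For an isothermal sphere T⁴ = (1−a)S/(4σ) = 8.320×10⁹ K⁴.

T ≈ 302 K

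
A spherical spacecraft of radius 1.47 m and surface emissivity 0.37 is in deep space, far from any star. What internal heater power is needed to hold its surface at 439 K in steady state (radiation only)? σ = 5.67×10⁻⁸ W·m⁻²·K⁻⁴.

P ≈ 21200 W

P = εσ·4πr²·T⁴.
4πr² = 27.15 m²; T⁴ = 3.714×10¹⁰ K⁴.
P = 0.37·5.67×10⁻⁸·27.15·3.714×10¹⁰.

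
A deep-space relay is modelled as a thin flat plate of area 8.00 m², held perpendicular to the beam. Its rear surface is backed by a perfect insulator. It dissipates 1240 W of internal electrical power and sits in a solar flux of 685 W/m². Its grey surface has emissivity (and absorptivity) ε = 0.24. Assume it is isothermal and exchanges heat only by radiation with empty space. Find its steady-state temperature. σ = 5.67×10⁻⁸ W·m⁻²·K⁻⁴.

T ≈ 391 K

At steady state, absorbed solar power + internal power = radiated power.
Absorbed: α·S·A_cross = 0.24·685·8.000 = 1315 W (cross-section A).
Total input = 1315 + 1240 = 2555 W.
Radiated: εσ·A_surf·T⁴ with A_surf = A = 8.000 m².
T⁴ = 2555/(0.24·5.67×10⁻⁸·8.000) = 2.347×10¹⁰ K⁴.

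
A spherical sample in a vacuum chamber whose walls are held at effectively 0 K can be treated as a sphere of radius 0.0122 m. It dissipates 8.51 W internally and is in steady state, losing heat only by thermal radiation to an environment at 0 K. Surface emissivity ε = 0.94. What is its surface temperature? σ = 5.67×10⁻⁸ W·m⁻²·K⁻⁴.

T ≈ 541 K

Steady state: internal power = radiated power, P = εσA T⁴.
Radiating area A = 4πr² = 0.001870 m².
T⁴ = P/(εσA) = 8.51/(0.94·5.67×10⁻⁸·0.001870) = 8.537×10¹⁰ K⁴.
T = (8.537×10¹⁰)^(1/4).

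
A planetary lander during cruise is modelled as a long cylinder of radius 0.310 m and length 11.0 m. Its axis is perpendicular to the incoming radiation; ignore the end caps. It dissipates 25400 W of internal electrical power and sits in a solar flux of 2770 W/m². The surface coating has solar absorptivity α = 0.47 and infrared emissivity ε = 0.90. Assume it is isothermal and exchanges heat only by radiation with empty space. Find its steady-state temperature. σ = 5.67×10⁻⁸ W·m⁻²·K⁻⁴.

T ≈ 421 K

At steady state, absorbed solar power + internal power = radiated power.
Absorbed: α·S·A_cross = 0.47·2770·6.820 = 8879 W (cross-section 2rL).
Total input = 8879 + 25400 = 34280 W.
Radiated: εσ·A_surf·T⁴ with A_surf = 2πrL = 21.43 m².
T⁴ = 34280/(0.90·5.67×10⁻⁸·21.43) = 3.135×10¹⁰ K⁴.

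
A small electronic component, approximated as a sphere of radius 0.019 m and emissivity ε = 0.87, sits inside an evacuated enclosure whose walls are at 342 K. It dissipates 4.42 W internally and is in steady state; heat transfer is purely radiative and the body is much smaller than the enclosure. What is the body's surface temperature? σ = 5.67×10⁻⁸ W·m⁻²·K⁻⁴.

For a small grey body in a large enclosure, net radiated power = εσA(T⁴ − T_w⁴).
Steady state: P = εσA(T⁴ − T_w⁴) with A = 4πr² = 0.004536 m².
T⁴ = P/(εσA) + T_w⁴ = 4.42/(0.87·5.67×10⁻⁸·0.004536) + (342)⁴
    = 1.975×10¹⁰ + 1.368×10¹⁰ = 3.343×10¹⁰ K⁴.

T ≈ 428 K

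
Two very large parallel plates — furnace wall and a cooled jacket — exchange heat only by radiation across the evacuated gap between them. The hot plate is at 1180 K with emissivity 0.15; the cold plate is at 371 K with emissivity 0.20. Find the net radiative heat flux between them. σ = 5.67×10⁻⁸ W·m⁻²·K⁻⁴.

For two infinite grey parallel plates, q = σ(T₁⁴ − T₂⁴)/(1/ε₁ + 1/ε₂ − 1).
T₁⁴ − T₂⁴ = 1.939×10¹² − 1.895×10¹⁰ = 1.920×10¹² K⁴.
1/ε₁ + 1/ε₂ − 1 = 6.667 + 5.000 − 1 = 10.67.
q = 5.67×10⁻⁸ × 1.920×10¹² / 10.67.

q ≈ 10200 W/m²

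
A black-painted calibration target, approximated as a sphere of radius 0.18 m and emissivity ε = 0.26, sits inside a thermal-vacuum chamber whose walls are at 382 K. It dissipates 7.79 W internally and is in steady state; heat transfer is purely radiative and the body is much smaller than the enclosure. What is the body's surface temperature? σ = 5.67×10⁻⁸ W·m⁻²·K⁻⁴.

For a small grey body in a large enclosure, net radiated power = εσA(T⁴ − T_w⁴).
Steady state: P = εσA(T⁴ − T_w⁴) with A = 4πr² = 0.4072 m².
T⁴ = P/(εσA) + T_w⁴ = 7.79/(0.26·5.67×10⁻⁸·0.4072) + (382)⁴
    = 1.298×10⁹ + 2.129×10¹⁰ = 2.259×10¹⁰ K⁴.

T ≈ 388 K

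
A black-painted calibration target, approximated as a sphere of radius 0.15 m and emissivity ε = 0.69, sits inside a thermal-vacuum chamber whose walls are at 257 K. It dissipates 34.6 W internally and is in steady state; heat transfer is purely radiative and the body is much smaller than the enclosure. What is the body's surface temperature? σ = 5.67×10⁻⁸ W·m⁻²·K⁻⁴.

For a small grey body in a large enclosure, net radiated power = εσA(T⁴ − T_w⁴).
Steady state: P = εσA(T⁴ − T_w⁴) with A = 4πr² = 0.2827 m².
T⁴ = P/(εσA) + T_w⁴ = 34.6/(0.69·5.67×10⁻⁸·0.2827) + (257)⁴
    = 3.128×10⁹ + 4.362×10⁹ = 7.490×10⁹ K⁴.

T ≈ 294 K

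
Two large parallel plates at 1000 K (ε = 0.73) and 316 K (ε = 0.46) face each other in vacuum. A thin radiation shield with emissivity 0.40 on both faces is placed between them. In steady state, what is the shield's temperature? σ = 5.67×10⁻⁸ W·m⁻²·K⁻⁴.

T_s ≈ 867 K

In steady state the net flux on the hot side equals that on the cold side.
σ(T₁⁴−T_s⁴)/D₁ = σ(T_s⁴−T₂⁴)/D₂, with D₁ = 1/ε₁+1/ε_s−1 = 2.870, D₂ = 1/ε_s+1/ε₂−1 = 3.674.
Solve for T_s⁴: T_s⁴ = (D₂·T₁⁴ + D₁·T₂⁴)/(D₁+D₂) = 5.658×10¹¹ K⁴.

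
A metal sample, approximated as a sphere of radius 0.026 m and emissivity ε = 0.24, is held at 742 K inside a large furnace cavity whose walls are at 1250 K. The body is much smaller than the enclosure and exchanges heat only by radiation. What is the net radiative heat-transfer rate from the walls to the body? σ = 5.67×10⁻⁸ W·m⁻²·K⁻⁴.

For a small grey body in a large enclosure: P_net = εσA(T_body⁴ − T_wall⁴).
A = 4πr² = 0.008495 m²; T_body⁴ − T_wall⁴ = 3.031×10¹¹ − 2.441×10¹² = -2.138×10¹² K⁴.
|P_net| = 0.24·5.67×10⁻⁸·0.008495·2.138×10¹².

P_net ≈ 247 W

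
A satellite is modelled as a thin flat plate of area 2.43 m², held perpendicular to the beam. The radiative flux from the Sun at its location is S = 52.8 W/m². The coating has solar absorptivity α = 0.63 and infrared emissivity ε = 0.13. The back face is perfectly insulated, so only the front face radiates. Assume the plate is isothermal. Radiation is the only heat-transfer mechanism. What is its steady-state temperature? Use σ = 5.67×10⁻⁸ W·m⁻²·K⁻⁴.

T ≈ 259 K

At equilibrium, absorbed power = emitted power.
Absorbing cross-section = A = 2.430 m²; emitting surface = A = 2.430 m² (ratio 1).
αS·A_cross = εσ·A_surf·T⁴  ⇒  T⁴ = αS/(ε·1σ).
T⁴ = 0.630·52.8/(0.13·1·5.67×10⁻⁸) = 4.513×10⁹ K⁴.
T = (4.513×10⁹)^(1/4).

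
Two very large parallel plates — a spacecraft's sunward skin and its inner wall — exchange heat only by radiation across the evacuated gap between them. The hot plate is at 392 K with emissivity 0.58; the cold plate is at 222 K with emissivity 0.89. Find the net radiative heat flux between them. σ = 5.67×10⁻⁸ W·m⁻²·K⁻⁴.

For two infinite grey parallel plates, q = σ(T₁⁴ − T₂⁴)/(1/ε₁ + 1/ε₂ − 1).
T₁⁴ − T₂⁴ = 2.361×10¹⁰ − 2.429×10⁹ = 2.118×10¹⁰ K⁴.
1/ε₁ + 1/ε₂ − 1 = 1.724 + 1.124 − 1 = 1.848.
q = 5.67×10⁻⁸ × 2.118×10¹⁰ / 1.848.

q ≈ 650 W/m²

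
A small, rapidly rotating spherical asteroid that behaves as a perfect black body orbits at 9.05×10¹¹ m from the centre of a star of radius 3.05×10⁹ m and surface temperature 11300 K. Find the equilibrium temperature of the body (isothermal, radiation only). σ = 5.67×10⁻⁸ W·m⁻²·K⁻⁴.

T ≈ 464 K

The star's surface emits σT_*⁴; at distance d the flux is S = σT_*⁴(R_*/d)².
S = 5.67×10⁻⁸·(11300)⁴·(3.05×10⁹/9.05×10¹¹)² = 10500 W/m².
For an isothermal sphere T⁴ = (1−a)S/(4σ) = 4.630×10¹⁰ K⁴.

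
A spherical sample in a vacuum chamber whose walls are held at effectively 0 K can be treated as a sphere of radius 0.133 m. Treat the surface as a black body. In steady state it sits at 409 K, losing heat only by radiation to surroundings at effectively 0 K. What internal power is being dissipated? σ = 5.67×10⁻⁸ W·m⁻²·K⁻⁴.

Steady state: P = εσA T⁴.
A = 4πr² = 0.2223 m²; T⁴ = (409)⁴ = 2.798×10¹⁰ K⁴.
P = 1.0 × 5.67×10⁻⁸ × 0.2223 × 2.798×10¹⁰.

P ≈ 353 W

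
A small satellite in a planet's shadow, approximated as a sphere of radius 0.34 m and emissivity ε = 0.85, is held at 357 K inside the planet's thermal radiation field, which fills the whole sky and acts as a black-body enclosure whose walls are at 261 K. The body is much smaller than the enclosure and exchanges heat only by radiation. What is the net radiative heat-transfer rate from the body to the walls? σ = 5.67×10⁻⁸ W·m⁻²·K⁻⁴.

For a small grey body in a large enclosure: P_net = εσA(T_body⁴ − T_wall⁴).
A = 4πr² = 1.453 m²; T_body⁴ − T_wall⁴ = 1.624×10¹⁰ − 4.640×10⁹ = 1.160×10¹⁰ K⁴.
|P_net| = 0.85·5.67×10⁻⁸·1.453·1.160×10¹⁰.

P_net ≈ 812 W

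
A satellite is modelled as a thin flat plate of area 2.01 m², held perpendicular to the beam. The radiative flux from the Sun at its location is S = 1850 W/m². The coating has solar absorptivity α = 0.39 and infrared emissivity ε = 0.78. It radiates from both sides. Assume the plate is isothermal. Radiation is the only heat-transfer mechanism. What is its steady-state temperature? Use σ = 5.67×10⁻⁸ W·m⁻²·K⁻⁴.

T ≈ 301 K

At equilibrium, absorbed power = emitted power.
Absorbing cross-section = A = 2.010 m²; emitting surface = 2A = 4.020 m² (ratio 2).
αS·A_cross = εσ·A_surf·T⁴  ⇒  T⁴ = αS/(ε·2σ).
T⁴ = 0.390·1850/(0.78·2·5.67×10⁻⁸) = 8.157×10⁹ K⁴.
T = (8.157×10⁹)^(1/4).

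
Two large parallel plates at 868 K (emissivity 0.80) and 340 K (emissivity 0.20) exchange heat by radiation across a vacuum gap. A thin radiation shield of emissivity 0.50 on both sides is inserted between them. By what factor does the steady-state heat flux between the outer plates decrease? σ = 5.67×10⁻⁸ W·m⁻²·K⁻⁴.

factor ≈ 1.57

Without shield: q₀ = σΔ(T⁴)/(1/ε₁+1/ε₂−1) with denominator 5.250.
With shield the two gaps are in series; the resistances add: (1/ε₁+1/ε_s−1)+(1/ε_s+1/ε₂−1) = 2.250+6.000 = 8.250.
Heat-flux ratio q₀/q = 8.250/5.250.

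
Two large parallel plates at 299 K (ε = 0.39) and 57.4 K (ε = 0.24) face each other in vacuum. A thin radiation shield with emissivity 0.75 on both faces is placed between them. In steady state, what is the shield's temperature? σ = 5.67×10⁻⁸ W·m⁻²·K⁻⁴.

T_s ≈ 264 K

In steady state the net flux on the hot side equals that on the cold side.
σ(T₁⁴−T_s⁴)/D₁ = σ(T_s⁴−T₂⁴)/D₂, with D₁ = 1/ε₁+1/ε_s−1 = 2.897, D₂ = 1/ε_s+1/ε₂−1 = 4.500.
Solve for T_s⁴: T_s⁴ = (D₂·T₁⁴ + D₁·T₂⁴)/(D₁+D₂) = 4.866×10⁹ K⁴.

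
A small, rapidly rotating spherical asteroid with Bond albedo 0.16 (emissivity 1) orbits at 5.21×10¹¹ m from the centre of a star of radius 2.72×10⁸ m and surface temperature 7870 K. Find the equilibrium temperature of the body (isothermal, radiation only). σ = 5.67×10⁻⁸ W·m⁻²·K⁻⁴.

The star's surface emits σT_*⁴; at distance d the flux is S = σT_*⁴(R_*/d)².
S = 5.67×10⁻⁸·(7870)⁴·(2.72×10⁸/5.21×10¹¹)² = 59.28 W/m².
For an isothermal sphere T⁴ = (1−a)S/(4σ) = 2.196×10⁸ K⁴.

T ≈ 122 K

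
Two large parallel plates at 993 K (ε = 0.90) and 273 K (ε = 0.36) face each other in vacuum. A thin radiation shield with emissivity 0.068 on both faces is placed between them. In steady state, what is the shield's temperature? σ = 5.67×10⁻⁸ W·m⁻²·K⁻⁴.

In steady state the net flux on the hot side equals that on the cold side.
σ(T₁⁴−T_s⁴)/D₁ = σ(T_s⁴−T₂⁴)/D₂, with D₁ = 1/ε₁+1/ε_s−1 = 14.82, D₂ = 1/ε_s+1/ε₂−1 = 16.48.
Solve for T_s⁴: T_s⁴ = (D₂·T₁⁴ + D₁·T₂⁴)/(D₁+D₂) = 5.147×10¹¹ K⁴.

T_s ≈ 847 K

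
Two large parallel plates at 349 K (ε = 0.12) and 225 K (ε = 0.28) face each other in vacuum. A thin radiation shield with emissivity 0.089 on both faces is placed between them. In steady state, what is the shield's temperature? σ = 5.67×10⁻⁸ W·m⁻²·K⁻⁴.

In steady state the net flux on the hot side equals that on the cold side.
σ(T₁⁴−T_s⁴)/D₁ = σ(T_s⁴−T₂⁴)/D₂, with D₁ = 1/ε₁+1/ε_s−1 = 18.57, D₂ = 1/ε_s+1/ε₂−1 = 13.81.
Solve for T_s⁴: T_s⁴ = (D₂·T₁⁴ + D₁·T₂⁴)/(D₁+D₂) = 7.797×10⁹ K⁴.

T_s ≈ 297 K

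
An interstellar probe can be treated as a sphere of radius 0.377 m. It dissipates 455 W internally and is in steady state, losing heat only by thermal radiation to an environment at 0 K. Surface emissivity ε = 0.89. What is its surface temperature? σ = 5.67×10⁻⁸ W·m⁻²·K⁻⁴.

T ≈ 267 K

Steady state: internal power = radiated power, P = εσA T⁴.
Radiating area A = 4πr² = 1.786 m².
T⁴ = P/(εσA) = 455/(0.89·5.67×10⁻⁸·1.786) = 5.048×10⁹ K⁴.
T = (5.048×10⁹)^(1/4).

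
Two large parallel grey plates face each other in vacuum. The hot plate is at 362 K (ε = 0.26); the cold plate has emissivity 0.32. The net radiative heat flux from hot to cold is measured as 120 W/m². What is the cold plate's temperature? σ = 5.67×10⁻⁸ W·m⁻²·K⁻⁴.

T₂ ≈ 260 K

q = σ(T₁⁴ − T₂⁴)/(1/ε₁ + 1/ε₂ − 1); denominator = 5.971.
T₂⁴ = T₁⁴ − q·(1/ε₁+1/ε₂−1)/σ = 1.717×10¹⁰ − 120·5.971/5.67×10⁻⁸
    = 4.535×10⁹ K⁴.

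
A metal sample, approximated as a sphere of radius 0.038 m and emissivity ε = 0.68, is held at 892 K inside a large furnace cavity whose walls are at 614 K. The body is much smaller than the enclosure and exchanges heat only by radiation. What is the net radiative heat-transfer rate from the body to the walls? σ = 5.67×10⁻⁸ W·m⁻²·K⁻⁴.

P_net ≈ 343 W

For a small grey body in a large enclosure: P_net = εσA(T_body⁴ − T_wall⁴).
A = 4πr² = 0.01815 m²; T_body⁴ − T_wall⁴ = 6.331×10¹¹ − 1.421×10¹¹ = 4.910×10¹¹ K⁴.
|P_net| = 0.68·5.67×10⁻⁸·0.01815·4.910×10¹¹.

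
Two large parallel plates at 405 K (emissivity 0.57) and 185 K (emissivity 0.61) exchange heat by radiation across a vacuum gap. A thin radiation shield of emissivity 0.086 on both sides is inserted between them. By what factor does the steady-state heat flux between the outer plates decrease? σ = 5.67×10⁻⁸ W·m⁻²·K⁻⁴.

Without shield: q₀ = σΔ(T⁴)/(1/ε₁+1/ε₂−1) with denominator 2.394.
With shield the two gaps are in series; the resistances add: (1/ε₁+1/ε_s−1)+(1/ε_s+1/ε₂−1) = 12.38+12.27 = 24.65.
Heat-flux ratio q₀/q = 24.65/2.394.

factor ≈ 10.3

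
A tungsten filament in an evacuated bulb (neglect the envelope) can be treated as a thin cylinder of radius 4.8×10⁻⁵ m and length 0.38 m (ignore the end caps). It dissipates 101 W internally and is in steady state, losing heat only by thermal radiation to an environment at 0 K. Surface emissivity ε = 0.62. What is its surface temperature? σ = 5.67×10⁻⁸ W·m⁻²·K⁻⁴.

Steady state: internal power = radiated power, P = εσA T⁴.
Radiating area A = 2πrL = 1.146×10⁻⁴ m².
T⁴ = P/(εσA) = 101/(0.62·5.67×10⁻⁸·1.146×10⁻⁴) = 2.507×10¹³ K⁴.
T = (2.507×10¹³)^(1/4).

T ≈ 2240 K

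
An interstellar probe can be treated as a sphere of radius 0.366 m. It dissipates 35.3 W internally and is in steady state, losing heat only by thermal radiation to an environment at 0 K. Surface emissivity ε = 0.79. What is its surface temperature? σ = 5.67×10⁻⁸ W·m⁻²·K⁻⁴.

T ≈ 147 K

Steady state: internal power = radiated power, P = εσA T⁴.
Radiating area A = 4πr² = 1.683 m².
T⁴ = P/(εσA) = 35.3/(0.79·5.67×10⁻⁸·1.683) = 4.682×10⁸ K⁴.
T = (4.682×10⁸)^(1/4).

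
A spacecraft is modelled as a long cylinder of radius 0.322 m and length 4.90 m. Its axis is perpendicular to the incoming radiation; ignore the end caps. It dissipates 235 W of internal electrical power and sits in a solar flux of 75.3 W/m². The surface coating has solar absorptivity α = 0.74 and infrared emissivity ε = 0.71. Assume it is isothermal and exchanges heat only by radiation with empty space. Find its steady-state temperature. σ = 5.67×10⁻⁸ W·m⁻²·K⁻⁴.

T ≈ 179 K

At steady state, absorbed solar power + internal power = radiated power.
Absorbed: α·S·A_cross = 0.74·75.3·3.156 = 175.8 W (cross-section 2rL).
Total input = 175.8 + 235 = 410.8 W.
Radiated: εσ·A_surf·T⁴ with A_surf = 2πrL = 9.914 m².
T⁴ = 410.8/(0.71·5.67×10⁻⁸·9.914) = 1.029×10⁹ K⁴.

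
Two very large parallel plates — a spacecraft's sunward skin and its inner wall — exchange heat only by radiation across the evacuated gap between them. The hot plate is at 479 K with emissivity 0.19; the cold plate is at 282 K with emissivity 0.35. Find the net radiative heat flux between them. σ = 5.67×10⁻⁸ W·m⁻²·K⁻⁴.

q ≈ 369 W/m²

For two infinite grey parallel plates, q = σ(T₁⁴ − T₂⁴)/(1/ε₁ + 1/ε₂ − 1).
T₁⁴ − T₂⁴ = 5.264×10¹⁰ − 6.324×10⁹ = 4.632×10¹⁰ K⁴.
1/ε₁ + 1/ε₂ − 1 = 5.263 + 2.857 − 1 = 7.120.
q = 5.67×10⁻⁸ × 4.632×10¹⁰ / 7.120.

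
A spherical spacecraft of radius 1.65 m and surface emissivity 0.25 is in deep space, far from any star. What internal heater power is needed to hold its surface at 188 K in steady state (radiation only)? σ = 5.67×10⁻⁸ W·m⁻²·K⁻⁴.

P ≈ 606 W

P = εσ·4πr²·T⁴.
4πr² = 34.21 m²; T⁴ = 1.249×10⁹ K⁴.
P = 0.25·5.67×10⁻⁸·34.21·1.249×10⁹.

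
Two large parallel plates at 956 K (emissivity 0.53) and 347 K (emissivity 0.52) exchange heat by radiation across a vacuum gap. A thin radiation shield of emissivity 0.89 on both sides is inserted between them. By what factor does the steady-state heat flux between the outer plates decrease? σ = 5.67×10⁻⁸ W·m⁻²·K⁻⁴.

factor ≈ 1.44

Without shield: q₀ = σΔ(T⁴)/(1/ε₁+1/ε₂−1) with denominator 2.810.
With shield the two gaps are in series; the resistances add: (1/ε₁+1/ε_s−1)+(1/ε_s+1/ε₂−1) = 2.010+2.047 = 4.057.
Heat-flux ratio q₀/q = 4.057/2.810.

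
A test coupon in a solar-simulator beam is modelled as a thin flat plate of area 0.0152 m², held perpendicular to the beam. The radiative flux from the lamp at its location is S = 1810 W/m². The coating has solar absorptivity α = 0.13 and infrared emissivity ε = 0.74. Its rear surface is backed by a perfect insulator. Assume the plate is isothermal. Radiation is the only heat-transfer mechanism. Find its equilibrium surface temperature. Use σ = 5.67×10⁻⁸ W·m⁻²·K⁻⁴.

T ≈ 274 K

At equilibrium, absorbed power = emitted power.
Absorbing cross-section = A = 0.01520 m²; emitting surface = A = 0.01520 m² (ratio 1).
αS·A_cross = εσ·A_surf·T⁴  ⇒  T⁴ = αS/(ε·1σ).
T⁴ = 0.130·1810/(0.74·1·5.67×10⁻⁸) = 5.608×10⁹ K⁴.
T = (5.608×10⁹)^(1/4).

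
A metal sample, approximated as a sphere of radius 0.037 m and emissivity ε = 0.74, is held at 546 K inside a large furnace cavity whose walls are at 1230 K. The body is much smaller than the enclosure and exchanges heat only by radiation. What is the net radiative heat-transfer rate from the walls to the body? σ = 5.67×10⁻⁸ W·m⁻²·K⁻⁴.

P_net ≈ 1590 W

For a small grey body in a large enclosure: P_net = εσA(T_body⁴ − T_wall⁴).
A = 4πr² = 0.01720 m²; T_body⁴ − T_wall⁴ = 8.887×10¹⁰ − 2.289×10¹² = -2.200×10¹² K⁴.
|P_net| = 0.74·5.67×10⁻⁸·0.01720·2.200×10¹².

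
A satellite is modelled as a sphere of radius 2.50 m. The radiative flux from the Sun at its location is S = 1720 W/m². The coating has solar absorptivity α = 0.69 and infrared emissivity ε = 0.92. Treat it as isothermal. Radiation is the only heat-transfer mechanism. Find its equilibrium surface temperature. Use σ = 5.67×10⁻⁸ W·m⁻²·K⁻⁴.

At equilibrium, absorbed power = emitted power.
Absorbing cross-section = πr² = 19.63 m²; emitting surface = 4πr² = 78.54 m² (ratio 4).
αS·A_cross = εσ·A_surf·T⁴  ⇒  T⁴ = αS/(ε·4σ).
T⁴ = 0.690·1720/(0.92·4·5.67×10⁻⁸) = 5.688×10⁹ K⁴.
T = (5.688×10⁹)^(1/4).

T ≈ 275 K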